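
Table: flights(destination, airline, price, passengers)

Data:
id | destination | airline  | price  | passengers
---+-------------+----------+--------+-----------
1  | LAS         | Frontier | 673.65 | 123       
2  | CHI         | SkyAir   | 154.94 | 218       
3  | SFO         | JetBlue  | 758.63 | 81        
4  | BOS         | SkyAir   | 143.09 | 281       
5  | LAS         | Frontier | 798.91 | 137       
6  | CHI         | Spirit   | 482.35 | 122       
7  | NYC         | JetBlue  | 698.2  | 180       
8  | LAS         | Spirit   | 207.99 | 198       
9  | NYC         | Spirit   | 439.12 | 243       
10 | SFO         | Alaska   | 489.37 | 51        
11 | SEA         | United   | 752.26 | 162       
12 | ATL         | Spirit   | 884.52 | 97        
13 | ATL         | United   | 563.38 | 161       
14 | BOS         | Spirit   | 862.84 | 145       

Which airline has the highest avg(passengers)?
SELECT airline, AVG(passengers) as val
FROM flights
GROUP BY airline
ORDER BY val DESC
LIMIT 1

Result: SkyAir with avg(passengers) = 249.50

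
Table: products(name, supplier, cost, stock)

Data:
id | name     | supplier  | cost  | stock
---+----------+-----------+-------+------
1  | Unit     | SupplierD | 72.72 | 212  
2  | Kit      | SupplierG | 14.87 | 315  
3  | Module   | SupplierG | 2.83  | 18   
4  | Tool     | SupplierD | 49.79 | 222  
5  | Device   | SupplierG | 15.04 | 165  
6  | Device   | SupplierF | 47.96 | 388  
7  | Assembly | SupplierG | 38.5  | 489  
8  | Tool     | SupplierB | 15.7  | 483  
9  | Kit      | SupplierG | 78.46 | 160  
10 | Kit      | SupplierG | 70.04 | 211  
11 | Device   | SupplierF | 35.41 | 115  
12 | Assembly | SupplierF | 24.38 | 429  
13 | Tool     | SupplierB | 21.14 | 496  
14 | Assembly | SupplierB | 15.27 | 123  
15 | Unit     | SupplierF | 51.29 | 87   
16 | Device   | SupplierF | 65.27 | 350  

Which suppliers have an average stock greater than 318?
SELECT supplier, AVG(stock)
FROM products
GROUP BY supplier
HAVING AVG(stock) > 318

Result:
  SupplierB: avg=367.33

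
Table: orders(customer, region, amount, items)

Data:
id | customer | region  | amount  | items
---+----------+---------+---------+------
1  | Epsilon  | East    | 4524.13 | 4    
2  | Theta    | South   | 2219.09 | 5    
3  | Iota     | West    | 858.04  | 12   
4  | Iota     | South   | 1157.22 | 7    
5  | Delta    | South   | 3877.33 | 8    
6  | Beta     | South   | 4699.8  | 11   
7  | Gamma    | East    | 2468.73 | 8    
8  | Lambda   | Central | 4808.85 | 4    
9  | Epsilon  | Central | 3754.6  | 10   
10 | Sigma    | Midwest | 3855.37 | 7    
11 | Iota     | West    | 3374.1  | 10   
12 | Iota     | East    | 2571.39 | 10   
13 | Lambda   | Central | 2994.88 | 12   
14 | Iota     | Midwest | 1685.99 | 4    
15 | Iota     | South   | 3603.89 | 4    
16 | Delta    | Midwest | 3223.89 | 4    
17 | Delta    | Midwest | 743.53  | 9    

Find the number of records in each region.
SELECT region, COUNT(*) as count
FROM orders
GROUP BY region

Result:
  Central: 3
  East: 3
  Midwest: 4
  South: 5
  West: 2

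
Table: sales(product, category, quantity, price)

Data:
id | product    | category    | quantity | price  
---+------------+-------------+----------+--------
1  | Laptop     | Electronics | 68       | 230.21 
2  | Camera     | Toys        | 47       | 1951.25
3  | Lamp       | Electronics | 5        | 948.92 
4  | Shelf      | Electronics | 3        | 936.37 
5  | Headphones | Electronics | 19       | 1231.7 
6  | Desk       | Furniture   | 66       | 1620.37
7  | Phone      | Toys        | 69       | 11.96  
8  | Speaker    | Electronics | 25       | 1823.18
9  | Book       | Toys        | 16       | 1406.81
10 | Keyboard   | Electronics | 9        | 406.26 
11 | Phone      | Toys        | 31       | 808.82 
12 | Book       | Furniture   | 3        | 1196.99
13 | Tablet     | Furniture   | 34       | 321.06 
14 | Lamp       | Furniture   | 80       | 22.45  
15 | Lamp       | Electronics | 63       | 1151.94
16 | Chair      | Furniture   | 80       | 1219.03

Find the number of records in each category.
SELECT category, COUNT(*) as count
FROM sales
GROUP BY category

Result:
  Electronics: 7
  Furniture: 5
  Toys: 4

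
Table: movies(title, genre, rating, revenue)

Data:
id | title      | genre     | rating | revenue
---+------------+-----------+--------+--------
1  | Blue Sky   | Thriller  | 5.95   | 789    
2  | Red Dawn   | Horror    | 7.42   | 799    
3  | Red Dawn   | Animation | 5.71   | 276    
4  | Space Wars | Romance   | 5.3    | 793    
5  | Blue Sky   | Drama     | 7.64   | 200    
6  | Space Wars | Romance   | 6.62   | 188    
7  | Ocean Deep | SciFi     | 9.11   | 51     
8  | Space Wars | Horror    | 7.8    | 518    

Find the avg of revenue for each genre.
SELECT genre, AVG(revenue) as result
FROM movies
GROUP BY genre

Result:
  Animation: 276.00
  Drama: 200.00
  Horror: 658.50
  Romance: 490.50
  SciFi: 51.00
  Thriller: 789.00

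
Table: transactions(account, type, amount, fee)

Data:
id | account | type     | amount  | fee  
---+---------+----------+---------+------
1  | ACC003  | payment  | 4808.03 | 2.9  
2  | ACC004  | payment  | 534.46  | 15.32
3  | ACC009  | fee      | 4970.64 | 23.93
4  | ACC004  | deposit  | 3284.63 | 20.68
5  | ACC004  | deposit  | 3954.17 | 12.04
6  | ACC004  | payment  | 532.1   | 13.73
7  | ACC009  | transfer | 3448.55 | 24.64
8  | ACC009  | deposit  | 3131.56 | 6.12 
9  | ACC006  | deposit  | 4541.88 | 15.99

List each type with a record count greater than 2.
SELECT type, COUNT(*) as cnt
FROM transactions
GROUP BY type
HAVING COUNT(*) > 2

Result:
  deposit: 4
  payment: 3

Note: HAVING filters groups after aggregation, WHERE filters rows before.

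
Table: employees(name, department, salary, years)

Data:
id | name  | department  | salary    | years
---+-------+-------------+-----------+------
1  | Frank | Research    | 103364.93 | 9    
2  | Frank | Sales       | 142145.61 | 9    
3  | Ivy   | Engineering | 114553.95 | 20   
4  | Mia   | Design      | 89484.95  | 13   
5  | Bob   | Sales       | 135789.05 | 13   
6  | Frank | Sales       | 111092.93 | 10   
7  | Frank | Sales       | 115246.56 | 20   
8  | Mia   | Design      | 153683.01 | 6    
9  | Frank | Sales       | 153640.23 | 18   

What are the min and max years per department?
SELECT department, MIN(years), MAX(years)
FROM employees
GROUP BY department

Result:
  Design: min=6, max=13
  Engineering: min=20, max=20
  Research: min=9, max=9
  Sales: min=9, max=20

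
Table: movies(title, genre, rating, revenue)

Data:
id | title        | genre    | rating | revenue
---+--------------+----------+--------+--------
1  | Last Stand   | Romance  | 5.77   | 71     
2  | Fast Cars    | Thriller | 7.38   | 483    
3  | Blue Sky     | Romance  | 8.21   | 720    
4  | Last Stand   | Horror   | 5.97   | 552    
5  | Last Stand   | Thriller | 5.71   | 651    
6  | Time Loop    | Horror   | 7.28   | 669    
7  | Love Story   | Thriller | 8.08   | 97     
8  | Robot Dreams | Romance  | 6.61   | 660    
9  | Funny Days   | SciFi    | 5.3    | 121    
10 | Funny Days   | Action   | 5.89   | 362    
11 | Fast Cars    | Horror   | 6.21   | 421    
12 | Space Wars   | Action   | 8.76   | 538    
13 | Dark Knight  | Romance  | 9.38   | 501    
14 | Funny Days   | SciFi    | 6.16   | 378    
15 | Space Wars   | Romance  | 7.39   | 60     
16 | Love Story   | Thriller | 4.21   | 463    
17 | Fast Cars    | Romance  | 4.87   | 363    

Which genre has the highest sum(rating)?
SELECT genre, SUM(rating) as val
FROM movies
GROUP BY genre
ORDER BY val DESC
LIMIT 1

Result: Romance with sum(rating) = 42.23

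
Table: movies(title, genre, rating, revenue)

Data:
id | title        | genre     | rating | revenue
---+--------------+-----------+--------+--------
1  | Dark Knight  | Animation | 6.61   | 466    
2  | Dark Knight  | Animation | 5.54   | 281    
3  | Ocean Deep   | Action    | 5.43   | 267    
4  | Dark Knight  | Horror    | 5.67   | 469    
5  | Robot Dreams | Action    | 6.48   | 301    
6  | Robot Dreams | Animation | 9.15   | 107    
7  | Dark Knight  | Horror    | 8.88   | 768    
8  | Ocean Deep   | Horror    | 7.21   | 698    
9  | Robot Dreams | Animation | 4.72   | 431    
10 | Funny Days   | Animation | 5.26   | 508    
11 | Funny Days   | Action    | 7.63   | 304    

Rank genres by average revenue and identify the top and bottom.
SELECT genre, AVG(revenue)
FROM movies
GROUP BY genre
ORDER BY AVG(revenue)

All groups:
  Action: 290.67
  Animation: 358.60
  Horror: 645.00

Highest: Horror (645.00)
Lowest: Action (290.67)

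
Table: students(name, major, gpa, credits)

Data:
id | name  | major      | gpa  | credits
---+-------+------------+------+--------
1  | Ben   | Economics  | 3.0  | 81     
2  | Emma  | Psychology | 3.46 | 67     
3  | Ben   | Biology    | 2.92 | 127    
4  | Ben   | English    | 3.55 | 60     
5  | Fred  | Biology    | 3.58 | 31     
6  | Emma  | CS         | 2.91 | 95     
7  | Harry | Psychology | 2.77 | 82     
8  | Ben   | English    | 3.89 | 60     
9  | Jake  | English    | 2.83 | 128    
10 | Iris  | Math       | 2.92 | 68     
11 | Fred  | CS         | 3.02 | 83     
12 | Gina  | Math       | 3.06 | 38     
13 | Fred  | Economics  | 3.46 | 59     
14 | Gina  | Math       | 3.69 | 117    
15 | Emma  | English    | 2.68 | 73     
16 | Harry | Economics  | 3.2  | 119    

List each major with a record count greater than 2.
SELECT major, COUNT(*) as cnt
FROM students
GROUP BY major
HAVING COUNT(*) > 2

Result:
  Economics: 3
  English: 4
  Math: 3

Note: HAVING filters groups after aggregation, WHERE filters rows before.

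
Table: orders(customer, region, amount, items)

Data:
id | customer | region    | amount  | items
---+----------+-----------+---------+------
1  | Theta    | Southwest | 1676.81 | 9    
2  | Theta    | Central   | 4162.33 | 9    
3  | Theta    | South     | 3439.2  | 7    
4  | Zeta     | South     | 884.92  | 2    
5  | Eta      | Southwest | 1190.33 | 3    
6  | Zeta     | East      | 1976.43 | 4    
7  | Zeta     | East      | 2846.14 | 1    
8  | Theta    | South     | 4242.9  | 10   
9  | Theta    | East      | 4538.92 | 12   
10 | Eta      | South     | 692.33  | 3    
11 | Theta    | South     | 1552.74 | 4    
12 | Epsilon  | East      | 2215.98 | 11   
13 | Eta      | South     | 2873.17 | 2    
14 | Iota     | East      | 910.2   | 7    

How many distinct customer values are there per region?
SELECT region, COUNT(DISTINCT customer)
FROM orders
GROUP BY region

Result:
  Central: 1 distinct
  East: 4 distinct
  South: 3 distinct
  Southwest: 2 distinct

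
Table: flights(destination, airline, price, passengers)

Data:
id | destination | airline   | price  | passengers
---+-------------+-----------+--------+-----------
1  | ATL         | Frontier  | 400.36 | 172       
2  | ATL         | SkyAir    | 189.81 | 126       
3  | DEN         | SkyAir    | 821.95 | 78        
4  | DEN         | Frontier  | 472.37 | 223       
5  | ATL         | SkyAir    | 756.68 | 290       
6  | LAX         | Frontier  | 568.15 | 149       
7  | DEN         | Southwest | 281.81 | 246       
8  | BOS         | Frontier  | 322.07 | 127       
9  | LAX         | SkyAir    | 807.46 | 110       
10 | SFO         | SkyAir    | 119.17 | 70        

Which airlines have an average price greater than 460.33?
SELECT airline, AVG(price)
FROM flights
GROUP BY airline
HAVING AVG(price) > 460.33

Result:
  SkyAir: avg=539.01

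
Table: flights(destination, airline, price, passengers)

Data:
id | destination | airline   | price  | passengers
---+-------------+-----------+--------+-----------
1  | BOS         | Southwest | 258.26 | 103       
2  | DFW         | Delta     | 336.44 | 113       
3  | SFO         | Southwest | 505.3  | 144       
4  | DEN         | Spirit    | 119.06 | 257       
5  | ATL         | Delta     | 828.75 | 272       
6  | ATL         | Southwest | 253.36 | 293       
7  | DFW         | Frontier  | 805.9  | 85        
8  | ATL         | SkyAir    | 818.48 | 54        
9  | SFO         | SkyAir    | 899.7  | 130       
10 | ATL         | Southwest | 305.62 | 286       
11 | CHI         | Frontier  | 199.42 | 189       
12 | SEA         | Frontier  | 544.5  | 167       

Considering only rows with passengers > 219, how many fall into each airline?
SELECT airline, COUNT(*)
FROM flights
WHERE passengers > 219
GROUP BY airline

Note: WHERE filters rows before grouping.

Result:
  Delta: 1
  Southwest: 2
  Spirit: 1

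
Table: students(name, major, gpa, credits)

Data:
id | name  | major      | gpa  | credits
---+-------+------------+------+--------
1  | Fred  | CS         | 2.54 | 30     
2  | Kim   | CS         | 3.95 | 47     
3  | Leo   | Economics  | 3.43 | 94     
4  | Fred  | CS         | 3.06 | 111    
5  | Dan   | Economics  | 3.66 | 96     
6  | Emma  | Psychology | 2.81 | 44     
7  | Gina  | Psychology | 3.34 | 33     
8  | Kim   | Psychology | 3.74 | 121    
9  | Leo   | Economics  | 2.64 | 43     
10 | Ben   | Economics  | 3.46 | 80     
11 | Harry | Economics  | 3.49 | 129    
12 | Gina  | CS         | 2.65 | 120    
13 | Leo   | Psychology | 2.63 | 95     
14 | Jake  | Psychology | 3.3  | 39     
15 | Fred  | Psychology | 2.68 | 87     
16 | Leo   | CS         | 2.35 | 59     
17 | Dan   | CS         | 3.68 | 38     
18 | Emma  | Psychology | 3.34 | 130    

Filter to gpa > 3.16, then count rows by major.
SELECT major, COUNT(*)
FROM students
WHERE gpa > 3.16
GROUP BY major

Note: WHERE filters rows before grouping.

Result:
  CS: 2
  Economics: 4
  Psychology: 4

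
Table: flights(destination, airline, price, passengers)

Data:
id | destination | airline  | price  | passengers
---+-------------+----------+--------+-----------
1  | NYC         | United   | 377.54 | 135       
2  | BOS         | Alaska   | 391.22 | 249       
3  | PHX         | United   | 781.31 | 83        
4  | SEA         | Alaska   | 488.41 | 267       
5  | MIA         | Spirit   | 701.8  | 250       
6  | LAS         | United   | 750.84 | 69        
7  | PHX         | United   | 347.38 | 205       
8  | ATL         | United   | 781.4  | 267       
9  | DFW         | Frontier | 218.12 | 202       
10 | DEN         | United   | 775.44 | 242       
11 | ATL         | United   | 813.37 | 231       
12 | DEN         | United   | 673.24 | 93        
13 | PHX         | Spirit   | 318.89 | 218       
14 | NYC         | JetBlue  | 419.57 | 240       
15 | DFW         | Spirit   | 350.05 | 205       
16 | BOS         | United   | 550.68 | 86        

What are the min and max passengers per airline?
SELECT airline, MIN(passengers), MAX(passengers)
FROM flights
GROUP BY airline

Result:
  Alaska: min=249, max=267
  Frontier: min=202, max=202
  JetBlue: min=240, max=240
  Spirit: min=205, max=250
  United: min=69, max=267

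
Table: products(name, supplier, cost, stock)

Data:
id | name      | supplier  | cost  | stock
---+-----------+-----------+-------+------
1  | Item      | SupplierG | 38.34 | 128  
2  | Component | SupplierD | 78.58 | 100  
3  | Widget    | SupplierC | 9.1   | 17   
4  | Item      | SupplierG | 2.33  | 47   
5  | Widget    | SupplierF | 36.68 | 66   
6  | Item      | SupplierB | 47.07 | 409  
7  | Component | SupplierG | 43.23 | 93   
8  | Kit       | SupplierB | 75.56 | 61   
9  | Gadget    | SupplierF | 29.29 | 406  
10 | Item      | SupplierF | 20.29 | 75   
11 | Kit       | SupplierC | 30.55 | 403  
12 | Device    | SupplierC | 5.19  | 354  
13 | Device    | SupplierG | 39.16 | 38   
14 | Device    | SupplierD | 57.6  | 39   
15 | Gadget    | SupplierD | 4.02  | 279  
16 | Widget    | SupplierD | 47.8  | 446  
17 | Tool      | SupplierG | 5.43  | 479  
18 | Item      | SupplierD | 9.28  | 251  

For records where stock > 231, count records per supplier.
SELECT supplier, COUNT(*)
FROM products
WHERE stock > 231
GROUP BY supplier

Note: WHERE filters rows before grouping.

Result:
  SupplierB: 1
  SupplierC: 2
  SupplierD: 3
  SupplierF: 1
  SupplierG: 1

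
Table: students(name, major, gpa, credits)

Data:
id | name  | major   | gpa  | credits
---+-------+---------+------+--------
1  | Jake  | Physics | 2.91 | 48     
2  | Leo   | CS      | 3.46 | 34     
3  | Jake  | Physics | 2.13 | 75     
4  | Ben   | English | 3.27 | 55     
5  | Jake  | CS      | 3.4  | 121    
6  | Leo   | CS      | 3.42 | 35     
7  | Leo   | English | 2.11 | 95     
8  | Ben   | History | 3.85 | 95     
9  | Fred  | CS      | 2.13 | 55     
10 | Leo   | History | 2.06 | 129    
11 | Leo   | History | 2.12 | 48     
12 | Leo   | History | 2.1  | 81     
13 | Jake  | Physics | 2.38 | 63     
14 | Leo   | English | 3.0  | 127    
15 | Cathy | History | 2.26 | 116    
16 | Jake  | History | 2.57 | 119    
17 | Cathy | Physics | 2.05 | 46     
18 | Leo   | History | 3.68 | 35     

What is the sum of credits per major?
SELECT major, SUM(credits) as result
FROM students
GROUP BY major

Result:
  CS: 245
  English: 277
  History: 623
  Physics: 232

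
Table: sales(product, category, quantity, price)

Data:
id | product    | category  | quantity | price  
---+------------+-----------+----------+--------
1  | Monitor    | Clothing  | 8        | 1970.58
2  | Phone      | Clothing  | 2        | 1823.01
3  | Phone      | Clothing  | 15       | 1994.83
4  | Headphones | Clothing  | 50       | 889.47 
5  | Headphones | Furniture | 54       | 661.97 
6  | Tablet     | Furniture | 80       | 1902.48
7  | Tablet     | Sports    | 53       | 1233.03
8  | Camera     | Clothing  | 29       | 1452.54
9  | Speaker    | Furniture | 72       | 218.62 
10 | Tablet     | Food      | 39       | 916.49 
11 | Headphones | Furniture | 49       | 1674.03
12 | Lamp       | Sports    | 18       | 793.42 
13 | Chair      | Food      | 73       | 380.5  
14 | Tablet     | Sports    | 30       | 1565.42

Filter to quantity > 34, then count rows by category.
SELECT category, COUNT(*)
FROM sales
WHERE quantity > 34
GROUP BY category

Note: WHERE filters rows before grouping.

Result:
  Clothing: 1
  Food: 2
  Furniture: 4
  Sports: 1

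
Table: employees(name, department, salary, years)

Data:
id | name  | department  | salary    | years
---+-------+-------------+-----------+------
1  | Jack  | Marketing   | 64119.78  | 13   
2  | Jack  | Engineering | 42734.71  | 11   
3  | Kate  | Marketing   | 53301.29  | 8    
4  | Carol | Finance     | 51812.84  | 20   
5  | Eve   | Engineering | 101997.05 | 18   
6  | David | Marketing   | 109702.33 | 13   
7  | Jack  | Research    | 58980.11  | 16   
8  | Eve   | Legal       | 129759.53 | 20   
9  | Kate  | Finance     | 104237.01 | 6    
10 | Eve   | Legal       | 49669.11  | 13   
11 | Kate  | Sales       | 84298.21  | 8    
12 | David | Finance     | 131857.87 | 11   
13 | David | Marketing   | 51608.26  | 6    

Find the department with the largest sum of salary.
SELECT department, SUM(salary) as val
FROM employees
GROUP BY department
ORDER BY val DESC
LIMIT 1

Result: Finance with sum(salary) = 287907.72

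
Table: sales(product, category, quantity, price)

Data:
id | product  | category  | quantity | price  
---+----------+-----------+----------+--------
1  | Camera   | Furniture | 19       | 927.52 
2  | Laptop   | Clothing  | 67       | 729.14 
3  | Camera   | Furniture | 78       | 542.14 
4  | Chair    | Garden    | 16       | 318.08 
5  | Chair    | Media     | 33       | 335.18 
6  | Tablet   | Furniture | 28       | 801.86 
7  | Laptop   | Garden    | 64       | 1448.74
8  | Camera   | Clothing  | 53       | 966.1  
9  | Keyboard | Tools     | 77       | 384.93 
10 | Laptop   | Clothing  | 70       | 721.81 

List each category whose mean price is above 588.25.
SELECT category, AVG(price)
FROM sales
GROUP BY category
HAVING AVG(price) > 588.25

Result:
  Clothing: avg=805.68
  Furniture: avg=757.17
  Garden: avg=883.41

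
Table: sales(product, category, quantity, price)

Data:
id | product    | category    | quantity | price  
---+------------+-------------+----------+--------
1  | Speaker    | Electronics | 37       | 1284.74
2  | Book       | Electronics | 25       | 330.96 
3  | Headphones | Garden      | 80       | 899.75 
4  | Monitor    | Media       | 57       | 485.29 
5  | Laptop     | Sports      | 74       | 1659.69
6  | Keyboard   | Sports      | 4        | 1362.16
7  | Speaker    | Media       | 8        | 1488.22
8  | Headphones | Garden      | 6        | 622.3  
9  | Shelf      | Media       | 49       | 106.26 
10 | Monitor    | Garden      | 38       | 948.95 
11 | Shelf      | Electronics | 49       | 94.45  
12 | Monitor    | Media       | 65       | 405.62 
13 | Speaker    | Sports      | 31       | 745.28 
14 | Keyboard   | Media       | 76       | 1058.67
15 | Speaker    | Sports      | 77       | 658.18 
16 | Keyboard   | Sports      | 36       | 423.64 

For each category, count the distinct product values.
SELECT category, COUNT(DISTINCT product)
FROM sales
GROUP BY category

Result:
  Electronics: 3 distinct
  Garden: 2 distinct
  Media: 4 distinct
  Sports: 3 distinct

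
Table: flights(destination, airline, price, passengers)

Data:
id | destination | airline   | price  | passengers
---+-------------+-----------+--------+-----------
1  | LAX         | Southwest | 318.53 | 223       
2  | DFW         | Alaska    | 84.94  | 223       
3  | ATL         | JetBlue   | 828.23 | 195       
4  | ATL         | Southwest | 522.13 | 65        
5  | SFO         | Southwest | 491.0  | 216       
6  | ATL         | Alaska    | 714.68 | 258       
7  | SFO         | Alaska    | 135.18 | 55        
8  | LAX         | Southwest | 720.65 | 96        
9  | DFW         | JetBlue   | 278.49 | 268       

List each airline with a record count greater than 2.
SELECT airline, COUNT(*) as cnt
FROM flights
GROUP BY airline
HAVING COUNT(*) > 2

Result:
  Alaska: 3
  Southwest: 4

Note: HAVING filters groups after aggregation, WHERE filters rows before.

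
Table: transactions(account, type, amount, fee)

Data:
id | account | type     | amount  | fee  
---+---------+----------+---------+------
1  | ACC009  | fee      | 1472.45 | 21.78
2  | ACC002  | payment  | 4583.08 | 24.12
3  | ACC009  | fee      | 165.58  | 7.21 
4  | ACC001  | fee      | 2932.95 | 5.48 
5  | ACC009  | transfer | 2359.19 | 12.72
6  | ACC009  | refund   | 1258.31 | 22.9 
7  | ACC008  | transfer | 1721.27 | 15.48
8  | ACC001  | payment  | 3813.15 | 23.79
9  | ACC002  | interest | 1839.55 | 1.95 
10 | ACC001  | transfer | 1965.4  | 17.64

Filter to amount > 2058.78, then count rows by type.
SELECT type, COUNT(*)
FROM transactions
WHERE amount > 2058.78
GROUP BY type

Note: WHERE filters rows before grouping.

Result:
  fee: 1
  payment: 2
  transfer: 1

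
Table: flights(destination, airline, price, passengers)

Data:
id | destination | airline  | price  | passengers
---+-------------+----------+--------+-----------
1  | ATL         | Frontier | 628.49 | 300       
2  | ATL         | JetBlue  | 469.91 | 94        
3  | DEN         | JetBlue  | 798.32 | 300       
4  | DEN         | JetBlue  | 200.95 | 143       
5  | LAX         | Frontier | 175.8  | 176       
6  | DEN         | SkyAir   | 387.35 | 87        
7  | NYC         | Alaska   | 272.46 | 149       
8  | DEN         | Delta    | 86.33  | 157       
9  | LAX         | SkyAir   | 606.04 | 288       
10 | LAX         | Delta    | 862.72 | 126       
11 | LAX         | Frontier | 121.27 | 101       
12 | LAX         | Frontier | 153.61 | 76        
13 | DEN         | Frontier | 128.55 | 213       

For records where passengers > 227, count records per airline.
SELECT airline, COUNT(*)
FROM flights
WHERE passengers > 227
GROUP BY airline

Note: WHERE filters rows before grouping.

Result:
  Frontier: 1
  JetBlue: 1
  SkyAir: 1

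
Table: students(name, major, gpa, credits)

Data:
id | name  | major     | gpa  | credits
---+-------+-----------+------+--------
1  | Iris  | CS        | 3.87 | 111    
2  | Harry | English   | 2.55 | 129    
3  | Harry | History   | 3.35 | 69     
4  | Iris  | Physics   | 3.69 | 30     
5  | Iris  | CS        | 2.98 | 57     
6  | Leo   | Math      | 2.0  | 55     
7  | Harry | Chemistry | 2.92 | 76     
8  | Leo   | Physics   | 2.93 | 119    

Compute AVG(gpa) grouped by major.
SELECT major, AVG(gpa) as result
FROM students
GROUP BY major

Result:
  CS: 3.43
  Chemistry: 2.92
  English: 2.55
  History: 3.35
  Math: 2.00
  Physics: 3.31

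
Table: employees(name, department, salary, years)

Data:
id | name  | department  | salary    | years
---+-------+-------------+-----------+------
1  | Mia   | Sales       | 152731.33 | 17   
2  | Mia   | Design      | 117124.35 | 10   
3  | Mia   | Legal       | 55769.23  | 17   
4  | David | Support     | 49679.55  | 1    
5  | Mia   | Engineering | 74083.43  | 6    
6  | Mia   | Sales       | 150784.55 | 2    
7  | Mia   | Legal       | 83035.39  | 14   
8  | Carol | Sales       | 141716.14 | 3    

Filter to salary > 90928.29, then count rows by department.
SELECT department, COUNT(*)
FROM employees
WHERE salary > 90928.29
GROUP BY department

Note: WHERE filters rows before grouping.

Result:
  Design: 1
  Sales: 3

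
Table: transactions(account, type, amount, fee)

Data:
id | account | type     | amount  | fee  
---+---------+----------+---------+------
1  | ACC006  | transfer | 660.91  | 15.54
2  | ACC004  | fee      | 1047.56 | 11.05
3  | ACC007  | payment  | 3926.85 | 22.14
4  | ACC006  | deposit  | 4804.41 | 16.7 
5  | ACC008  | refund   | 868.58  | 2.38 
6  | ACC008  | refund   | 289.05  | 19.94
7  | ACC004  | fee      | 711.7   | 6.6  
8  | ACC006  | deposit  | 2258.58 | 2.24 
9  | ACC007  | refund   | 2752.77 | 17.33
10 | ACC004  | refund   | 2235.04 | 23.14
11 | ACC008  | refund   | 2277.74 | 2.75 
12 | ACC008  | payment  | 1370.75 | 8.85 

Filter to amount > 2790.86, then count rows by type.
SELECT type, COUNT(*)
FROM transactions
WHERE amount > 2790.86
GROUP BY type

Note: WHERE filters rows before grouping.

Result:
  deposit: 1
  payment: 1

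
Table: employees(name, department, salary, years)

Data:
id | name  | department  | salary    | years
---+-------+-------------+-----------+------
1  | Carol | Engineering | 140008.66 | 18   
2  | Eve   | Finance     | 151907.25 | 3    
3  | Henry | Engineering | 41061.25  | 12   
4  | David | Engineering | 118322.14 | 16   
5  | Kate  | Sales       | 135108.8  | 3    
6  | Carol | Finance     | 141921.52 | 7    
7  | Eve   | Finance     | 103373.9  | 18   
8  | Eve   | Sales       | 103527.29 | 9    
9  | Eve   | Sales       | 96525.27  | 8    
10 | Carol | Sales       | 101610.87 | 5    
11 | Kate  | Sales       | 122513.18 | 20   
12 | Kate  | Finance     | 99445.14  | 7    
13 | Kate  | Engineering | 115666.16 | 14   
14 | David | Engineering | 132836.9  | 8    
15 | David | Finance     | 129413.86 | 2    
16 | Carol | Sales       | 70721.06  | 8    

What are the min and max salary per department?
SELECT department, MIN(salary), MAX(salary)
FROM employees
GROUP BY department

Result:
  Engineering: min=41061.25, max=140008.66
  Finance: min=99445.14, max=151907.25
  Sales: min=70721.06, max=135108.80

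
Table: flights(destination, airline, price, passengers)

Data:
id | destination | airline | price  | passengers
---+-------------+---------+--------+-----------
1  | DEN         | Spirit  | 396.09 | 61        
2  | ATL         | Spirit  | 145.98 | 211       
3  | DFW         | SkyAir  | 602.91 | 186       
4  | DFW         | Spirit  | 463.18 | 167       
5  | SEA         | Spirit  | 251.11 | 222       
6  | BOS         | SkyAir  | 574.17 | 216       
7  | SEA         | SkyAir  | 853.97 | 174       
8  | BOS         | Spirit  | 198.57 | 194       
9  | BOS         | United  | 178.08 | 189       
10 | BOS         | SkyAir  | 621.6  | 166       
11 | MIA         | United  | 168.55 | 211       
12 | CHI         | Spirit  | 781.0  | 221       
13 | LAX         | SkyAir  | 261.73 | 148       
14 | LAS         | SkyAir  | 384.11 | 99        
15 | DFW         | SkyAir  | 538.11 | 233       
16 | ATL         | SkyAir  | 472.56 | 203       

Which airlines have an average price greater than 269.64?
SELECT airline, AVG(price)
FROM flights
GROUP BY airline
HAVING AVG(price) > 269.64

Result:
  SkyAir: avg=538.65
  Spirit: avg=372.66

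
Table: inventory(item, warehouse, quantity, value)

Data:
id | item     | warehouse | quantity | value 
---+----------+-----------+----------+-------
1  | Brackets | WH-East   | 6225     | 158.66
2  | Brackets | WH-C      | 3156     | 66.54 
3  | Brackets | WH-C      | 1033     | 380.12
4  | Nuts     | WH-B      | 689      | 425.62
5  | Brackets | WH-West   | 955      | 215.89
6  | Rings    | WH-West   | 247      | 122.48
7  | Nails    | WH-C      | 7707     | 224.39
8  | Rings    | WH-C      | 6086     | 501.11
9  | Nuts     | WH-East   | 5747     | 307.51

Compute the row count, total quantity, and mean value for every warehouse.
SELECT warehouse,
       COUNT(*) as cnt,
       SUM(quantity) as total_quantity,
       AVG(value) as avg_value
FROM inventory
GROUP BY warehouse

Result:
  WH-B: 1 records, 689 total quantity, 425.62 avg value
  WH-C: 4 records, 17982 total quantity, 293.04 avg value
  WH-East: 2 records, 11972 total quantity, 233.09 avg value
  WH-West: 2 records, 1202 total quantity, 169.19 avg value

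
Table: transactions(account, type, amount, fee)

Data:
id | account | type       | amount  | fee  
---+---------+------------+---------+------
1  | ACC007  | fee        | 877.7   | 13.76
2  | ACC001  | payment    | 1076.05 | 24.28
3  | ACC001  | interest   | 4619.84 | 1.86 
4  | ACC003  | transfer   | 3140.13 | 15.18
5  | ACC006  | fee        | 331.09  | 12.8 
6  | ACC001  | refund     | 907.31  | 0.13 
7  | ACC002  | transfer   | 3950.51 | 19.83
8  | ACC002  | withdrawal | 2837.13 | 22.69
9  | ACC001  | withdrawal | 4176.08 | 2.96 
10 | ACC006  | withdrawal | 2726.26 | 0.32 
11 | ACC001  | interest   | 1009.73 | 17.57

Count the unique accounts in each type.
SELECT type, COUNT(DISTINCT account)
FROM transactions
GROUP BY type

Result:
  fee: 2 distinct
  interest: 1 distinct
  payment: 1 distinct
  refund: 1 distinct
  transfer: 2 distinct
  withdrawal: 3 distinct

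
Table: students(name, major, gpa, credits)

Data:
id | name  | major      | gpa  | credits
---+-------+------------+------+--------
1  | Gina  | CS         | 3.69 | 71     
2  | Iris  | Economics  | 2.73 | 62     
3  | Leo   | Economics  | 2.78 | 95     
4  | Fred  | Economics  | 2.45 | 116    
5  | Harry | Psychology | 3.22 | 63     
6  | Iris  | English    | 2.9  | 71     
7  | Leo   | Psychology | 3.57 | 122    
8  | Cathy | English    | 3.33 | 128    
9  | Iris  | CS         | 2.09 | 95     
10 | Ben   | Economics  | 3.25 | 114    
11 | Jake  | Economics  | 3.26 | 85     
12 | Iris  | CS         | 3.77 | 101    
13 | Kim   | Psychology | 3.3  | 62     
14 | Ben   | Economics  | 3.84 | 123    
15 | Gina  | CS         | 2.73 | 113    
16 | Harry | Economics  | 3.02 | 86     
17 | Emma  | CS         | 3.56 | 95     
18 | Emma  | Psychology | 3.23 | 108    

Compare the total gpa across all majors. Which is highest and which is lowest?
SELECT major, SUM(gpa)
FROM students
GROUP BY major
ORDER BY SUM(gpa)

All groups:
  English: 6.23
  Psychology: 13.32
  CS: 15.84
  Economics: 21.33

Highest: Economics (21.33)
Lowest: English (6.23)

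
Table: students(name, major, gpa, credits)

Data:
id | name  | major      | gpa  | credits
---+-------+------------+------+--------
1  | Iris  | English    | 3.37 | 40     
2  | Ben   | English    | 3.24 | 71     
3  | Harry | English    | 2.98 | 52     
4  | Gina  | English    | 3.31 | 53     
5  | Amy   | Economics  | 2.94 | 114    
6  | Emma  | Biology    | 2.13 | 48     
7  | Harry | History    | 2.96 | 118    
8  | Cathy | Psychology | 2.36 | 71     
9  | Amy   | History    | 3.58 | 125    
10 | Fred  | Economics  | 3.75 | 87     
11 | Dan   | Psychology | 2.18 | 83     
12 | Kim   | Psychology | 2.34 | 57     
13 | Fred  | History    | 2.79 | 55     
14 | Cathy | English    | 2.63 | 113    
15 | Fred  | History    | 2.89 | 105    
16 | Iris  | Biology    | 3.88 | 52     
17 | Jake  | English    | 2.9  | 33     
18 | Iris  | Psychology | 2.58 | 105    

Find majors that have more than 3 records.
SELECT major, COUNT(*) as cnt
FROM students
GROUP BY major
HAVING COUNT(*) > 3

Result:
  English: 6
  History: 4
  Psychology: 4

Note: HAVING filters groups after aggregation, WHERE filters rows before.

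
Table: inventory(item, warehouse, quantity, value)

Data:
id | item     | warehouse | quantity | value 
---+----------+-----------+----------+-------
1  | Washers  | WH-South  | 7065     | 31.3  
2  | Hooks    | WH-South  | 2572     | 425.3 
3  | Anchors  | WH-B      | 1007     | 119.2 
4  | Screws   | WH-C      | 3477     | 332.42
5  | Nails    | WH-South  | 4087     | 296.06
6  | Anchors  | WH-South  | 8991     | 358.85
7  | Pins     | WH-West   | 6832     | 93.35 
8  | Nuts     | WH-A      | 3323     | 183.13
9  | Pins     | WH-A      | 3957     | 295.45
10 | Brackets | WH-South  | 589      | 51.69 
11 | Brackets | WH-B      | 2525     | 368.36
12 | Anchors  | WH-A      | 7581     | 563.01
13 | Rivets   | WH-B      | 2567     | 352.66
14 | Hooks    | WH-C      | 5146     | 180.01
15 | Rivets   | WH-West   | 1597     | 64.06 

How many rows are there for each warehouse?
SELECT warehouse, COUNT(*) as count
FROM inventory
GROUP BY warehouse

Result:
  WH-A: 3
  WH-B: 3
  WH-C: 2
  WH-South: 5
  WH-West: 2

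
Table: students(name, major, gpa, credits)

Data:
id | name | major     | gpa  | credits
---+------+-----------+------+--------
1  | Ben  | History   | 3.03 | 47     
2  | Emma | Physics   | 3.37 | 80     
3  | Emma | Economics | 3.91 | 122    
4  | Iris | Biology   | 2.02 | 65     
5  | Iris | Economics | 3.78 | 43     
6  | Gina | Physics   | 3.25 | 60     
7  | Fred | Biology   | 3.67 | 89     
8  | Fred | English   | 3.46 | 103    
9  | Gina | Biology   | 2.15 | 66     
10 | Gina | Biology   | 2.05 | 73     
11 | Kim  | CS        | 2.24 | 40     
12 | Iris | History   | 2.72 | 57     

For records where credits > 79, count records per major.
SELECT major, COUNT(*)
FROM students
WHERE credits > 79
GROUP BY major

Note: WHERE filters rows before grouping.

Result:
  Biology: 1
  Economics: 1
  English: 1
  Physics: 1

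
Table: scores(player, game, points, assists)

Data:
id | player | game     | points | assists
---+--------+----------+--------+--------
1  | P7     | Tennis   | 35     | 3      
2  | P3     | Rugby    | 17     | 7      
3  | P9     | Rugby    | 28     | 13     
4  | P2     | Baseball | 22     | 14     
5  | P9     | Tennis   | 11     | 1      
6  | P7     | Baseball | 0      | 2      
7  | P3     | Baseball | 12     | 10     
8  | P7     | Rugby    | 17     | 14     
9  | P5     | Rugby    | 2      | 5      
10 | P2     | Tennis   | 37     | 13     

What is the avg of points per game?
SELECT game, AVG(points) as result
FROM scores
GROUP BY game

Result:
  Baseball: 11.33
  Rugby: 16.00
  Tennis: 27.67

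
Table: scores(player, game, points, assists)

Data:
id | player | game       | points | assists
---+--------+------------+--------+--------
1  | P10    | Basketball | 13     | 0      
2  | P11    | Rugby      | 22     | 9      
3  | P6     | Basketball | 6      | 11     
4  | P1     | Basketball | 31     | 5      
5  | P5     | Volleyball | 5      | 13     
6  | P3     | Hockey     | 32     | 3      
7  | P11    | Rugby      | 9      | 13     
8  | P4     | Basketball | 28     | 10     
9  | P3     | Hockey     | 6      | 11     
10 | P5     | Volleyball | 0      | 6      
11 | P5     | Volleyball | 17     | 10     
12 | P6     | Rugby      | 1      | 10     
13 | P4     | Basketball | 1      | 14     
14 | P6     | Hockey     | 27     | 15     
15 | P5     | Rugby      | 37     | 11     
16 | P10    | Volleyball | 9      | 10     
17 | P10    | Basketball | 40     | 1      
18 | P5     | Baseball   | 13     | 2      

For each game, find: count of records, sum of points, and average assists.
SELECT game,
       COUNT(*) as cnt,
       SUM(points) as total_points,
       AVG(assists) as avg_assists
FROM scores
GROUP BY game

Result:
  Baseball: 1 records, 13 total points, 2.00 avg assists
  Basketball: 6 records, 119 total points, 6.83 avg assists
  Hockey: 3 records, 65 total points, 9.67 avg assists
  Rugby: 4 records, 69 total points, 10.75 avg assists
  Volleyball: 4 records, 31 total points, 9.75 avg assists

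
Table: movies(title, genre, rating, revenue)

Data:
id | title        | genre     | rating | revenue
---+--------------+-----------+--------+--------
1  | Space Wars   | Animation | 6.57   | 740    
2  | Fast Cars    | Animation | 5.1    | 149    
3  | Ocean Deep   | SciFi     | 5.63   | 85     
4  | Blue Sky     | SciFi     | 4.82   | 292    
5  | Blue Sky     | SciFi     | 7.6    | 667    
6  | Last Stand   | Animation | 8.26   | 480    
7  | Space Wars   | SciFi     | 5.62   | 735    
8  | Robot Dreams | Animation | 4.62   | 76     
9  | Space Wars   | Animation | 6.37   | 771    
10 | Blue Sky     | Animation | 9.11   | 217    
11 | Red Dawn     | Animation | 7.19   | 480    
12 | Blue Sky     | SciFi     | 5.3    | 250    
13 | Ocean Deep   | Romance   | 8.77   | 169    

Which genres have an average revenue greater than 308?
SELECT genre, AVG(revenue)
FROM movies
GROUP BY genre
HAVING AVG(revenue) > 308

Result:
  Animation: avg=416.14
  SciFi: avg=405.80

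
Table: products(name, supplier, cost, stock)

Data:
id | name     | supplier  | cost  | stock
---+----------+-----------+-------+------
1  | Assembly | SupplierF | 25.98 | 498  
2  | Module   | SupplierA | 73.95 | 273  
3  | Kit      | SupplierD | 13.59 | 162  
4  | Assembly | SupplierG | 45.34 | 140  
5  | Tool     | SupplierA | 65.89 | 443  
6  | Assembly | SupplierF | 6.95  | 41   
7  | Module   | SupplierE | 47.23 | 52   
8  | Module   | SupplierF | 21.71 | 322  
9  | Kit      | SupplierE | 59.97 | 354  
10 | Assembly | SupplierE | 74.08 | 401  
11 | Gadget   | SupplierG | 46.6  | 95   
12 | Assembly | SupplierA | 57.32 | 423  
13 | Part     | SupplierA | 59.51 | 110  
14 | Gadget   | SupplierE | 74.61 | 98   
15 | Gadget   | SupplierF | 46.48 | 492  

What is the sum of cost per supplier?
SELECT supplier, SUM(cost) as result
FROM products
GROUP BY supplier

Result:
  SupplierA: 256.67
  SupplierD: 13.59
  SupplierE: 255.89
  SupplierF: 101.12
  SupplierG: 91.94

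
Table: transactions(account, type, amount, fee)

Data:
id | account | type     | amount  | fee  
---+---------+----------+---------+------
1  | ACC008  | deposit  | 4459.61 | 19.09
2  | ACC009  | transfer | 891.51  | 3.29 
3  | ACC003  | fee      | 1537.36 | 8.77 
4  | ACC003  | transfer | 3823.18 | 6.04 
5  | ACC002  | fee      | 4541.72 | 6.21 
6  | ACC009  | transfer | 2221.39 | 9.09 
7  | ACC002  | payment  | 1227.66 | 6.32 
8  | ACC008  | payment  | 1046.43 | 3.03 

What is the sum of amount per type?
SELECT type, SUM(amount) as result
FROM transactions
GROUP BY type

Result:
  deposit: 4459.61
  fee: 6079.08
  payment: 2274.09
  transfer: 6936.08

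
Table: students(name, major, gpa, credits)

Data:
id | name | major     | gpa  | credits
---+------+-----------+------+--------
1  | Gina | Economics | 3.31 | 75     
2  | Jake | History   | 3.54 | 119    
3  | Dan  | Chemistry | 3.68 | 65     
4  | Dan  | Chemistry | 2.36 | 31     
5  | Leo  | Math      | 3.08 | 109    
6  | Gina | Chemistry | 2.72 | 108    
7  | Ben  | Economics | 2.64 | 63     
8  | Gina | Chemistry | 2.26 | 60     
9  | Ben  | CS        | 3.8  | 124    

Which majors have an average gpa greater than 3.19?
SELECT major, AVG(gpa)
FROM students
GROUP BY major
HAVING AVG(gpa) > 3.19

Result:
  CS: avg=3.80
  History: avg=3.54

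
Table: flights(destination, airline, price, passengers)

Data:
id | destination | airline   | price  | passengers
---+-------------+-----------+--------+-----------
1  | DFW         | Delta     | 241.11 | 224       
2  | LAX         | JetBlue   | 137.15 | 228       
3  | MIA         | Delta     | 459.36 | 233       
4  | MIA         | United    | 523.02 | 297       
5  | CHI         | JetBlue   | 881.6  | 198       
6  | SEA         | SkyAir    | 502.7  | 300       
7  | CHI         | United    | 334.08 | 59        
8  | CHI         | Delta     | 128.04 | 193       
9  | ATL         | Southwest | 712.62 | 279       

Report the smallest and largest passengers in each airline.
SELECT airline, MIN(passengers), MAX(passengers)
FROM flights
GROUP BY airline

Result:
  Delta: min=193, max=233
  JetBlue: min=198, max=228
  SkyAir: min=300, max=300
  Southwest: min=279, max=279
  United: min=59, max=297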